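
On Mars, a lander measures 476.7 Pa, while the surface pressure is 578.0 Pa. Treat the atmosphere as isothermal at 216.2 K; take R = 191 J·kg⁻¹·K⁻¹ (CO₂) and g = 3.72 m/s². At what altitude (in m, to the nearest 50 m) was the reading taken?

Scale height: H = RT/g = 191 × 216.2 / 3.72 = 11101 m.
Invert the barometric formula: z = H ln(P₀/P).
P₀/P = 578.0/476.7 = 1.2125; ln(1.2125) = 0.19268.
z = 11101 × 0.19268 = 2138.9 m.

z ≈ 2150 m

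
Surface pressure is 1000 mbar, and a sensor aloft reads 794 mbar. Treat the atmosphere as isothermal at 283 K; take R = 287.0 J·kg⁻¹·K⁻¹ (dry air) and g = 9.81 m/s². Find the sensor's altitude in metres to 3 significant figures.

Scale height: H = RT/g = 287.0 × 283 / 9.81 = 8279.4 m.
Invert the barometric formula: z = H ln(P₀/P).
P₀/P = 1000/794 = 1.2594; ln(1.2594) = 0.23064.
z = 8279.4 × 0.23064 = 1909.6 m.

z ≈ 1910 m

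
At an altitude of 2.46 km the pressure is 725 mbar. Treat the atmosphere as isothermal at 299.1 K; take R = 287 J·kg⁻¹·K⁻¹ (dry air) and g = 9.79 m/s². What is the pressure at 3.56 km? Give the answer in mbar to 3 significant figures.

P ≈ 640 mbar

Scale height: H = RT/g = 287 × 299.1 / 9.79 = 8768.3 m.
Between two levels, P₂ = P₁ exp(−Δz/H) with Δz = z₂ − z₁.
Δz = 3560.0 − 2460.0 = 1100.0 m; Δz/H = 1100.0/8768.3 = 0.12545.
P₂ = 725 × exp(−0.12545) = 725 × 0.88210 = 639.52 mbar.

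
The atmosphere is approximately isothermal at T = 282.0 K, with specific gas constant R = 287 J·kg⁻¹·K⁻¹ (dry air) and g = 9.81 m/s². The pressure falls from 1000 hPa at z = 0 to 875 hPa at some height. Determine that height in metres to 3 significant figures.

z ≈ 1100 m

Scale height: H = RT/g = 287 × 282.0 / 9.81 = 8250.2 m.
Invert the barometric formula: z = H ln(P₀/P).
P₀/P = 1000/875 = 1.1429; ln(1.1429) = 0.13357.
z = 8250.2 × 0.13357 = 1102.0 m.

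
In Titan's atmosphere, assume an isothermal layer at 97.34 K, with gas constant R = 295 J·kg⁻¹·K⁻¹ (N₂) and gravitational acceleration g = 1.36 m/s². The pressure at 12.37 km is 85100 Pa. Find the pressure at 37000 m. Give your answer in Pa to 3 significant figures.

P ≈ 26500 Pa

Scale height: H = RT/g = 295 × 97.34 / 1.36 = 21114 m.
Between two levels, P₂ = P₁ exp(−Δz/H) with Δz = z₂ − z₁.
Δz = 37000 − 12370 = 24630 m; Δz/H = 24630/21114 = 1.1665.
P₂ = 85100 × exp(−1.1665) = 85100 × 0.31146 = 26505 Pa.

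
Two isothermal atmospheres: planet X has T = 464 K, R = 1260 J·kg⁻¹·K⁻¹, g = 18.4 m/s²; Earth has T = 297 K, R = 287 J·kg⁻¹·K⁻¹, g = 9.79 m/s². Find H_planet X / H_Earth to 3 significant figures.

H_planet X/H_Earth ≈ 3.65

H = RT/g for each body.
H_planet X = 1260 × 464 / 18.4 = 31774 m.
H_Earth = 287 × 297 / 9.79 = 8706.7 m.
H_planet X/H_Earth = 31774/8706.7 = 3.6494.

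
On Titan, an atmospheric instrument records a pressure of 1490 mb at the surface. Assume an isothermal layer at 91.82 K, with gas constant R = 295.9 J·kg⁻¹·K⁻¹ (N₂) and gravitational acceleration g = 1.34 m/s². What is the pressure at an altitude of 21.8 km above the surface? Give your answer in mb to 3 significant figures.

P ≈ 508 mb

Scale height: H = RT/g = 295.9 × 91.82 / 1.34 = 20276 m.
Barometric formula: P = P₀ exp(−z/H).
z/H = 21800/20276 = 1.0752; exp(−1.0752) = 0.34123.
P = 1490 × 0.34123 = 508.43 mb.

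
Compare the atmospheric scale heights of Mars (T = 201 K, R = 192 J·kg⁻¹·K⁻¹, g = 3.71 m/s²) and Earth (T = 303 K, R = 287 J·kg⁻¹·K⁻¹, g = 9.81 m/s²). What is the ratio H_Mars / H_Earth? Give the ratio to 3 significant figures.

H = RT/g for each body.
H_Mars = 192 × 201 / 3.71 = 10402 m.
H_Earth = 287 × 303 / 9.81 = 8864.5 m.
H_Mars/H_Earth = 10402/8864.5 = 1.1734.

H_Mars/H_Earth ≈ 1.17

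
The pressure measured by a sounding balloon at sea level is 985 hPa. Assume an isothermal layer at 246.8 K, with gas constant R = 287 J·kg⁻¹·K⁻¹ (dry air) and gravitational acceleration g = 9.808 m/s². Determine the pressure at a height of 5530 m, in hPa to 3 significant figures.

P ≈ 458 hPa

Scale height: H = RT/g = 287 × 246.8 / 9.808 = 7221.8 m.
Barometric formula: P = P₀ exp(−z/H).
z/H = 5530.0/7221.8 = 0.76574; exp(−0.76574) = 0.46499.
P = 985 × 0.46499 = 458.02 hPa.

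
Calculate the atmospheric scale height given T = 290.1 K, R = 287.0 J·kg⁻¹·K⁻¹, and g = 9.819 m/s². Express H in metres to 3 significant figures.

H ≈ 8480 m

The scale height of an isothermal atmosphere is H = RT/g.
H = 287.0 × 290.1 / 9.819 = 83259/9.819 = 8479.4 m.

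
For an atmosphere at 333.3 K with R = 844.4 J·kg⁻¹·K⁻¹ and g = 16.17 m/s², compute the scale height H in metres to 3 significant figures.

The scale height of an isothermal atmosphere is H = RT/g.
H = 844.4 × 333.3 / 16.17 = 281440/16.17 = 17405 m.

H ≈ 17400 m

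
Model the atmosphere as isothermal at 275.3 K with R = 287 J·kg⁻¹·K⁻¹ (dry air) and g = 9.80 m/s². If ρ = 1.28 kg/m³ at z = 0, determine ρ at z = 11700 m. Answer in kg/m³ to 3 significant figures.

ρ ≈ 0.300 kg/m³

Scale height: H = RT/g = 287 × 275.3 / 9.80 = 8062.4 m.
In an isothermal atmosphere, density decays like pressure: ρ = ρ₀ exp(−z/H).
z/H = 11700/8062.4 = 1.4512; exp(−1.4512) = 0.23429.
ρ = 1.28 × 0.23429 = 0.29989 kg/m³.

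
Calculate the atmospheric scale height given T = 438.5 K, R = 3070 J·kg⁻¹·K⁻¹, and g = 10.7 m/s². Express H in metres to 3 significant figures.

H ≈ 126000 m

The scale height of an isothermal atmosphere is H = RT/g.
H = 3070 × 438.5 / 10.7 = 1346200/10.7 = 125810 m.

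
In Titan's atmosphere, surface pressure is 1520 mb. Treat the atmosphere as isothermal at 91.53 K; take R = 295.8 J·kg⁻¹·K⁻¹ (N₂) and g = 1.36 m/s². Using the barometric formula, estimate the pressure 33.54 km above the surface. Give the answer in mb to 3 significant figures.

P ≈ 282 mb

Scale height: H = RT/g = 295.8 × 91.53 / 1.36 = 19908 m.
Barometric formula: P = P₀ exp(−z/H).
z/H = 33540/19908 = 1.6847; exp(−1.6847) = 0.18550.
P = 1520 × 0.18550 = 281.96 mb.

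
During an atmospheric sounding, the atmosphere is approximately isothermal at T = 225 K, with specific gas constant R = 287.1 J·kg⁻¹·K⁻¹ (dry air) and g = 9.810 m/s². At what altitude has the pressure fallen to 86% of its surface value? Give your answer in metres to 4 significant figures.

Scale height: H = RT/g = 287.1 × 225 / 9.810 = 6584.9 m.
Set P/P₀ = exp(−z/H) = 0.86, so z = −H ln(0.86).
−ln(0.86) = 0.15082; z = 6584.9 × 0.15082 = 993.13 m.

z ≈ 993.1 m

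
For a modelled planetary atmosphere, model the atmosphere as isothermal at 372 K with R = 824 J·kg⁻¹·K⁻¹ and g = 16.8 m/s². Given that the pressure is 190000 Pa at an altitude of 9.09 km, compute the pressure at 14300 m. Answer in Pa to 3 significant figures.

P ≈ 143000 Pa

Scale height: H = RT/g = 824 × 372 / 16.8 = 18246 m.
Between two levels, P₂ = P₁ exp(−Δz/H) with Δz = z₂ − z₁.
Δz = 14300 − 9090.0 = 5210.0 m; Δz/H = 5210.0/18246 = 0.28554.
P₂ = 190000 × exp(−0.28554) = 190000 × 0.75161 = 142810 Pa.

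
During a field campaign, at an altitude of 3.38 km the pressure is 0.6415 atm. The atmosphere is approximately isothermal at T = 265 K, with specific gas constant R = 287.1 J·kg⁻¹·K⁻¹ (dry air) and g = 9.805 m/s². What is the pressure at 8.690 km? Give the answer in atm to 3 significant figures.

P ≈ 0.324 atm

Scale height: H = RT/g = 287.1 × 265 / 9.805 = 7759.5 m.
Between two levels, P₂ = P₁ exp(−Δz/H) with Δz = z₂ − z₁.
Δz = 8690.0 − 3380.0 = 5310.0 m; Δz/H = 5310.0/7759.5 = 0.68432.
P₂ = 0.6415 × exp(−0.68432) = 0.6415 × 0.50443 = 0.32359 atm.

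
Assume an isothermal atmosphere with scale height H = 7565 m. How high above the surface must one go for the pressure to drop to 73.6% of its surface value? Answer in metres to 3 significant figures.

z ≈ 2320 m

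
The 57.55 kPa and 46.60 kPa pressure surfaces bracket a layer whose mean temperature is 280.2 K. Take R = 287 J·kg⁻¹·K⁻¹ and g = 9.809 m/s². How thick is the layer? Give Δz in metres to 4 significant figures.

Hypsometric equation: Δz = (R T̄/g) ln(P₁/P₂).
R T̄/g = 287 × 280.2 / 9.809 = 8198.3 m.
ln(57.55/46.60) = ln(1.2350) = 0.21107.
Δz = 8198.3 × 0.21107 = 1730.4 m.

Δz ≈ 1730 m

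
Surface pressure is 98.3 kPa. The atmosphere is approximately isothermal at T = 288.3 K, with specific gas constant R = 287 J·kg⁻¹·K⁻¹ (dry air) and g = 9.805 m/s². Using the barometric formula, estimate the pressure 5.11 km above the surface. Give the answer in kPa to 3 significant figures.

Scale height: H = RT/g = 287 × 288.3 / 9.805 = 8438.8 m.
Barometric formula: P = P₀ exp(−z/H).
z/H = 5110.0/8438.8 = 0.60554; exp(−0.60554) = 0.54578.
P = 98.3 × 0.54578 = 53.650 kPa.

P ≈ 53.7 kPa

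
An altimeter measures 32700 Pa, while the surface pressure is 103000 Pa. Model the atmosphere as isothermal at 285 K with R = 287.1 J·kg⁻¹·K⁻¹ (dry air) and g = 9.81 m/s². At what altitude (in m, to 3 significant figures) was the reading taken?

z ≈ 9570 m

Scale height: H = RT/g = 287.1 × 285 / 9.81 = 8340.8 m.
Invert the barometric formula: z = H ln(P₀/P).
P₀/P = 103000/32700 = 3.1498; ln(3.1498) = 1.1473.
z = 8340.8 × 1.1473 = 9569.4 m.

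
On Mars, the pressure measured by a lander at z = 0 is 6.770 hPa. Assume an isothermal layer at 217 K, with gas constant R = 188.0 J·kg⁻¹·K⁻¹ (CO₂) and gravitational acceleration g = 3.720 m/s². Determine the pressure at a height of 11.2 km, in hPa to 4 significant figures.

P ≈ 2.438 hPa

Scale height: H = RT/g = 188.0 × 217 / 3.720 = 10967 m.
Barometric formula: P = P₀ exp(−z/H).
z/H = 11200/10967 = 1.0212; exp(−1.0212) = 0.36016.
P = 6.770 × 0.36016 = 2.4383 hPa.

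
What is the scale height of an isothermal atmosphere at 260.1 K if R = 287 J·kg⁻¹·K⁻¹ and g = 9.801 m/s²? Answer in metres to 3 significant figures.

H ≈ 7620 m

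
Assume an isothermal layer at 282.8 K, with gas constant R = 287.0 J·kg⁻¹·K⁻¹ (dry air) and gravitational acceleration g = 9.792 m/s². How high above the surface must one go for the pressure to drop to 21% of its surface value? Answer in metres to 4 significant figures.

Scale height: H = RT/g = 287.0 × 282.8 / 9.792 = 8288.8 m.
Set P/P₀ = exp(−z/H) = 0.21, so z = −H ln(0.21).
−ln(0.21) = 1.5606; z = 8288.8 × 1.5606 = 12936 m.

z ≈ 12940 m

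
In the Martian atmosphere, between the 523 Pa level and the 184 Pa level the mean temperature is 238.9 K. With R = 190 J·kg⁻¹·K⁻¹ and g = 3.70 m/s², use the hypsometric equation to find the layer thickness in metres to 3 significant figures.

Δz ≈ 12800 m

Hypsometric equation: Δz = (R T̄/g) ln(P₁/P₂).
R T̄/g = 190 × 238.9 / 3.70 = 12268 m.
ln(523/184) = ln(2.8424) = 1.0446.
Δz = 12268 × 1.0446 = 12815 m.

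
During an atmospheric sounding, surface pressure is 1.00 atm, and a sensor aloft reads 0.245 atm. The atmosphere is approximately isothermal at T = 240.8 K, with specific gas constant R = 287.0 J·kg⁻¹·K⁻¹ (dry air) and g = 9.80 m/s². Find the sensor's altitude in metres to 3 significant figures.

z ≈ 9920 m

Scale height: H = RT/g = 287.0 × 240.8 / 9.80 = 7052.0 m.
Invert the barometric formula: z = H ln(P₀/P).
P₀/P = 1.00/0.245 = 4.0816; ln(4.0816) = 1.4065.
z = 7052.0 × 1.4065 = 9918.6 m.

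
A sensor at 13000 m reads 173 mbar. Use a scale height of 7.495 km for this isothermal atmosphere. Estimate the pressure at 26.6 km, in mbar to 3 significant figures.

P ≈ 28.2 mbar

Between two levels, P₂ = P₁ exp(−Δz/H) with Δz = z₂ − z₁.
Δz = 26600 − 13000 = 13600 m; Δz/H = 13600/7495.0 = 1.8145.
P₂ = 173 × exp(−1.8145) = 173 × 0.16292 = 28.185 mbar.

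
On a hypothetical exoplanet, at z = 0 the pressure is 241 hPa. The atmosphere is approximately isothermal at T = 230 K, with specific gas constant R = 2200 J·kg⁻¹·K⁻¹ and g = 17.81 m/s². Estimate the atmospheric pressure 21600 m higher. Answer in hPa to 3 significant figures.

Scale height: H = RT/g = 2200 × 230 / 17.81 = 28411 m.
Barometric formula: P = P₀ exp(−z/H).
z/H = 21600/28411 = 0.76027; exp(−0.76027) = 0.46754.
P = 241 × 0.46754 = 112.68 hPa.

P ≈ 113 hPa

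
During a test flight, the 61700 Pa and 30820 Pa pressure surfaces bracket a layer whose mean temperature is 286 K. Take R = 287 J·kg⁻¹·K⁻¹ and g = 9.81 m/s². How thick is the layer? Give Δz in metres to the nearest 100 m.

Δz ≈ 5800 m

Hypsometric equation: Δz = (R T̄/g) ln(P₁/P₂).
R T̄/g = 287 × 286 / 9.81 = 8367.2 m.
ln(61700/30820) = ln(2.0019) = 0.69410.
Δz = 8367.2 × 0.69410 = 5807.7 m.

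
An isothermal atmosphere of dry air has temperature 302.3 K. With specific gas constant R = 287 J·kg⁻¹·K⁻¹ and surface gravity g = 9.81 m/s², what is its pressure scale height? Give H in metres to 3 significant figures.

The scale height of an isothermal atmosphere is H = RT/g.
H = 287 × 302.3 / 9.81 = 86760/9.81 = 8844.0 m.

H ≈ 8840 m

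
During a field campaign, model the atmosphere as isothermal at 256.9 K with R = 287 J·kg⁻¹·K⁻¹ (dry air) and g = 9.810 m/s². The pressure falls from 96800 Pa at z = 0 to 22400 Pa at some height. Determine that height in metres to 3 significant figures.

Scale height: H = RT/g = 287 × 256.9 / 9.810 = 7515.8 m.
Invert the barometric formula: z = H ln(P₀/P).
P₀/P = 96800/22400 = 4.3214; ln(4.3214) = 1.4636.
z = 7515.8 × 1.4636 = 11000 m.

z ≈ 11000 m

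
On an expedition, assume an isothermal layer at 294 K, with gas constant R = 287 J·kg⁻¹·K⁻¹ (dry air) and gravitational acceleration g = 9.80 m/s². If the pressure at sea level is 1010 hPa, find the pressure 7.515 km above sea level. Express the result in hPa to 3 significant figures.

Scale height: H = RT/g = 287 × 294 / 9.80 = 8610.0 m.
Barometric formula: P = P₀ exp(−z/H).
z/H = 7515.0/8610.0 = 0.87282; exp(−0.87282) = 0.41777.
P = 1010 × 0.41777 = 421.95 hPa.

P ≈ 422 hPa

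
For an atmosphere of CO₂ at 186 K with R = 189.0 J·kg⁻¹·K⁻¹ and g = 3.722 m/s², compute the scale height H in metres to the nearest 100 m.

H ≈ 9400 m

The scale height of an isothermal atmosphere is H = RT/g.
H = 189.0 × 186 / 3.722 = 35154/3.722 = 9444.9 m.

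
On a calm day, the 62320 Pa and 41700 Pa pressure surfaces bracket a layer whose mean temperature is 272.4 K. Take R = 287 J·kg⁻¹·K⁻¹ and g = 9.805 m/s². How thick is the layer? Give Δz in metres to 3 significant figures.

Hypsometric equation: Δz = (R T̄/g) ln(P₁/P₂).
R T̄/g = 287 × 272.4 / 9.805 = 7973.4 m.
ln(62320/41700) = ln(1.4945) = 0.40179.
Δz = 7973.4 × 0.40179 = 3203.6 m.

Δz ≈ 3200 m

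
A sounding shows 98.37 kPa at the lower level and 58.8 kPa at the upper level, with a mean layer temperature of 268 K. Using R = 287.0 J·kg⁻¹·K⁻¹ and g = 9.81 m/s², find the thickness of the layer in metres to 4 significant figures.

Δz ≈ 4035 m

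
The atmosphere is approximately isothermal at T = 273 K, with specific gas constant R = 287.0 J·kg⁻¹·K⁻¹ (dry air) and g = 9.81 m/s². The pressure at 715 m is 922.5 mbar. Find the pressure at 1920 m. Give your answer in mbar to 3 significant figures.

P ≈ 793 mbar

Scale height: H = RT/g = 287.0 × 273 / 9.81 = 7986.9 m.
Between two levels, P₂ = P₁ exp(−Δz/H) with Δz = z₂ − z₁.
Δz = 1920.0 − 715.00 = 1205.0 m; Δz/H = 1205.0/7986.9 = 0.15087.
P₂ = 922.5 × exp(−0.15087) = 922.5 × 0.85996 = 793.31 mbar.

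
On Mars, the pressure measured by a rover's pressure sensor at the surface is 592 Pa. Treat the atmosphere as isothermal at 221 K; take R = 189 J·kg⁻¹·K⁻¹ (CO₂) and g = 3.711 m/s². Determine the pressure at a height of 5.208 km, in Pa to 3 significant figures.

Scale height: H = RT/g = 189 × 221 / 3.711 = 11255 m.
Barometric formula: P = P₀ exp(−z/H).
z/H = 5208.0/11255 = 0.46273; exp(−0.46273) = 0.62956.
P = 592 × 0.62956 = 372.70 Pa.

P ≈ 373 Pa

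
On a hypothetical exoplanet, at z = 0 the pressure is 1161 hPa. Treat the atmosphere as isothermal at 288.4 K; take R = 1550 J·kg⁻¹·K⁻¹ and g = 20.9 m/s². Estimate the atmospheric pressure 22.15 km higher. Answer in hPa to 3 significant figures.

P ≈ 412 hPa

Scale height: H = RT/g = 1550 × 288.4 / 20.9 = 21389 m.
Barometric formula: P = P₀ exp(−z/H).
z/H = 22150/21389 = 1.0356; exp(−1.0356) = 0.35501.
P = 1161 × 0.35501 = 412.17 hPa.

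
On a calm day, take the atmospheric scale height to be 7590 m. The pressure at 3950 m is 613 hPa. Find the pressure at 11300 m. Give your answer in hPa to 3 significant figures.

P ≈ 233 hPa

Between two levels, P₂ = P₁ exp(−Δz/H) with Δz = z₂ − z₁.
Δz = 11300 − 3950.0 = 7350.0 m; Δz/H = 7350.0/7590.0 = 0.96838.
P₂ = 613 × exp(−0.96838) = 613 × 0.37970 = 232.76 hPa.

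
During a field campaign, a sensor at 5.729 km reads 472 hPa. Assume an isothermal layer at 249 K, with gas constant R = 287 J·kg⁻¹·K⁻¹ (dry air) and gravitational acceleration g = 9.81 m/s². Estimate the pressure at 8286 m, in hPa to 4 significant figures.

P ≈ 332.3 hPa

Scale height: H = RT/g = 287 × 249 / 9.81 = 7284.7 m.
Between two levels, P₂ = P₁ exp(−Δz/H) with Δz = z₂ − z₁.
Δz = 8286.0 − 5729.0 = 2557.0 m; Δz/H = 2557.0/7284.7 = 0.35101.
P₂ = 472 × exp(−0.35101) = 472 × 0.70398 = 332.28 hPa.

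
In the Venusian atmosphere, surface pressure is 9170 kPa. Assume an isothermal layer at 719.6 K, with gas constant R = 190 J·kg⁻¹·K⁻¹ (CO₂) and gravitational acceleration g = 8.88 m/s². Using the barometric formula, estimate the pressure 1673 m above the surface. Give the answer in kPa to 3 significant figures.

P ≈ 8230 kPa

Scale height: H = RT/g = 190 × 719.6 / 8.88 = 15397 m.
Barometric formula: P = P₀ exp(−z/H).
z/H = 1673.0/15397 = 0.10866; exp(−0.10866) = 0.89704.
P = 9170 × 0.89704 = 8225.9 kPa.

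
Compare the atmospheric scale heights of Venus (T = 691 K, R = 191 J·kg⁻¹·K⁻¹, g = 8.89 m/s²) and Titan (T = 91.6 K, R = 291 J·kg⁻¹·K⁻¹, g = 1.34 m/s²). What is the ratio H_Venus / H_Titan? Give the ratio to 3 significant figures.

H_Venus/H_Titan ≈ 0.746

H = RT/g for each body.
H_Venus = 191 × 691 / 8.89 = 14846 m.
H_Titan = 291 × 91.6 / 1.34 = 19892 m.
H_Venus/H_Titan = 14846/19892 = 0.74633.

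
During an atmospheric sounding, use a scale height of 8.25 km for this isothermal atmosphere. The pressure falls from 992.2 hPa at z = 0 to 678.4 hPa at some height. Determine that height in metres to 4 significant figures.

z ≈ 3137 m

Invert the barometric formula: z = H ln(P₀/P).
P₀/P = 992.2/678.4 = 1.4626; ln(1.4626) = 0.38022.
z = 8250.0 × 0.38022 = 3136.8 m.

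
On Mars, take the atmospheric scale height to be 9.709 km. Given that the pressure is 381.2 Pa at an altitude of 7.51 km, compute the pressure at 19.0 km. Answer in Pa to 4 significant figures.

P ≈ 116.7 Pa

Between two levels, P₂ = P₁ exp(−Δz/H) with Δz = z₂ − z₁.
Δz = 19000 − 7510.0 = 11490 m; Δz/H = 11490/9709.0 = 1.1834.
P₂ = 381.2 × exp(−1.1834) = 381.2 × 0.30624 = 116.74 Pa.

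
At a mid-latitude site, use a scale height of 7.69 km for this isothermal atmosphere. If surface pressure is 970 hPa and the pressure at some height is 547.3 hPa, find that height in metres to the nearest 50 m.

Invert the barometric formula: z = H ln(P₀/P).
P₀/P = 970/547.3 = 1.7723; ln(1.7723) = 0.57228.
z = 7690.0 × 0.57228 = 4400.8 m.

z ≈ 4400 m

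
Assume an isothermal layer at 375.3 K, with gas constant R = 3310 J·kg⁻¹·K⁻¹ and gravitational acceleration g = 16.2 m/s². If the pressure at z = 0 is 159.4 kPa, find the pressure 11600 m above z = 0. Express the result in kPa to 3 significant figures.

P ≈ 137 kPa

Scale height: H = RT/g = 3310 × 375.3 / 16.2 = 76682 m.
Barometric formula: P = P₀ exp(−z/H).
z/H = 11600/76682 = 0.15127; exp(−0.15127) = 0.85962.
P = 159.4 × 0.85962 = 137.02 kPa.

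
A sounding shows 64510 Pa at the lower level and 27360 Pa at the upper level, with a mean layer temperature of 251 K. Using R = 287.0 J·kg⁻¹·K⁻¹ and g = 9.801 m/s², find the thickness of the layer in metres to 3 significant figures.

Hypsometric equation: Δz = (R T̄/g) ln(P₁/P₂).
R T̄/g = 287.0 × 251 / 9.801 = 7350.0 m.
ln(64510/27360) = ln(2.3578) = 0.85773.
Δz = 7350.0 × 0.85773 = 6304.3 m.

Δz ≈ 6300 m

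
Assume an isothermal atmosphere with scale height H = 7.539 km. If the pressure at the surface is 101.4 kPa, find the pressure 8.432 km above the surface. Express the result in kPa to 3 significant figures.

Barometric formula: P = P₀ exp(−z/H).
z/H = 8432.0/7539.0 = 1.1185; exp(−1.1185) = 0.32677.
P = 101.4 × 0.32677 = 33.134 kPa.

P ≈ 33.1 kPa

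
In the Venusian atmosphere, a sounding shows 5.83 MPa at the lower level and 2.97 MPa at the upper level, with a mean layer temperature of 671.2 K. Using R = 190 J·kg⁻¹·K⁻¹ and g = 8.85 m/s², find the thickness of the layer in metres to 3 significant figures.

Hypsometric equation: Δz = (R T̄/g) ln(P₁/P₂).
R T̄/g = 190 × 671.2 / 8.85 = 14410 m.
ln(5.83/2.97) = ln(1.9630) = 0.67447.
Δz = 14410 × 0.67447 = 9719.1 m.

Δz ≈ 9720 m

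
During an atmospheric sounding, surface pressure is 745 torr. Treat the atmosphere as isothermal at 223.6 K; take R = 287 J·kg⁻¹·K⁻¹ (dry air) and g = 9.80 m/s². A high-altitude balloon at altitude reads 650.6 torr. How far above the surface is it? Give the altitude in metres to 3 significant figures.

Scale height: H = RT/g = 287 × 223.6 / 9.80 = 6548.3 m.
Invert the barometric formula: z = H ln(P₀/P).
P₀/P = 745/650.6 = 1.1451; ln(1.1451) = 0.13549.
z = 6548.3 × 0.13549 = 887.23 m.

z ≈ 887 m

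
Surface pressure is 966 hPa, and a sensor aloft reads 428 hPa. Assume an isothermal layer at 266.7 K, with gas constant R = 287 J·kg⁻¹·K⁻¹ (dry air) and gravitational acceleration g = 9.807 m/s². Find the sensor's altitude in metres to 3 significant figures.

z ≈ 6350 m

Scale height: H = RT/g = 287 × 266.7 / 9.807 = 7804.9 m.
Invert the barometric formula: z = H ln(P₀/P).
P₀/P = 966/428 = 2.2570; ln(2.2570) = 0.81404.
z = 7804.9 × 0.81404 = 6353.5 m.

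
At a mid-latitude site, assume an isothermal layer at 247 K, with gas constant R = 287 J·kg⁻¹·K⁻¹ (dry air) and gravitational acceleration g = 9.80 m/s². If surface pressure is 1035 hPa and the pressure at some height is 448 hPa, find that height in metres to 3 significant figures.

Scale height: H = RT/g = 287 × 247 / 9.80 = 7233.6 m.
Invert the barometric formula: z = H ln(P₀/P).
P₀/P = 1035/448 = 2.3103; ln(2.3103) = 0.83738.
z = 7233.6 × 0.83738 = 6057.3 m.

z ≈ 6060 m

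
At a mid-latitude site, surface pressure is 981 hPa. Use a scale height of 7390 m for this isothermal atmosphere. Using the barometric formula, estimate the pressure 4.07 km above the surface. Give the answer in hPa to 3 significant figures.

P ≈ 566 hPa

Barometric formula: P = P₀ exp(−z/H).
z/H = 4070.0/7390.0 = 0.55074; exp(−0.55074) = 0.57652.
P = 981 × 0.57652 = 565.57 hPa.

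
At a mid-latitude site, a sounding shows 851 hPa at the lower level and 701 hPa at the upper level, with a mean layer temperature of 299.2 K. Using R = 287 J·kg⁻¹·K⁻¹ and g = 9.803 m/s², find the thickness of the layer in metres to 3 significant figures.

Δz ≈ 1700 m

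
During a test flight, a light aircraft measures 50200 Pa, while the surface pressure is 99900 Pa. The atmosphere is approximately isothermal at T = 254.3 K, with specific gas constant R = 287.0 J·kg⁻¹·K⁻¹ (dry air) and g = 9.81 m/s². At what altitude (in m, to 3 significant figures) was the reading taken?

Scale height: H = RT/g = 287.0 × 254.3 / 9.81 = 7439.8 m.
Invert the barometric formula: z = H ln(P₀/P).
P₀/P = 99900/50200 = 1.9900; ln(1.9900) = 0.68813.
z = 7439.8 × 0.68813 = 5119.5 m.

z ≈ 5120 m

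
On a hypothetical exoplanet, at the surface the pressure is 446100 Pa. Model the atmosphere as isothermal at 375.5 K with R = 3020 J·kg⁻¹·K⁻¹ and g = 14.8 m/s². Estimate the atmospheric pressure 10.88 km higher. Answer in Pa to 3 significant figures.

P ≈ 387000 Pa

Scale height: H = RT/g = 3020 × 375.5 / 14.8 = 76622 m.
Barometric formula: P = P₀ exp(−z/H).
z/H = 10880/76622 = 0.14200; exp(−0.14200) = 0.86762.
P = 446100 × 0.86762 = 387050 Pa.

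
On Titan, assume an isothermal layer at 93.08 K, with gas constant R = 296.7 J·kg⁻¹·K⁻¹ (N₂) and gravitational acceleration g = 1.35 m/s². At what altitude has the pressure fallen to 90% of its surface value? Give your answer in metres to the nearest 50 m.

Scale height: H = RT/g = 296.7 × 93.08 / 1.35 = 20457 m.
Set P/P₀ = exp(−z/H) = 0.9, so z = −H ln(0.9).
−ln(0.9) = 0.10536; z = 20457 × 0.10536 = 2155.3 m.

z ≈ 2150 m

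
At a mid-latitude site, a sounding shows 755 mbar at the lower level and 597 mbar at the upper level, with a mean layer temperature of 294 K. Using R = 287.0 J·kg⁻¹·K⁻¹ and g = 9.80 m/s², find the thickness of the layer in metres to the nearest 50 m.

Hypsometric equation: Δz = (R T̄/g) ln(P₁/P₂).
R T̄/g = 287.0 × 294 / 9.80 = 8610.0 m.
ln(755/597) = ln(1.2647) = 0.23483.
Δz = 8610.0 × 0.23483 = 2021.9 m.

Δz ≈ 2000 m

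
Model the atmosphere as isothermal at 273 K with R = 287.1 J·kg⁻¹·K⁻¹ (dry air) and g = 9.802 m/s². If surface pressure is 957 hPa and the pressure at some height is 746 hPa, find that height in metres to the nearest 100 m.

Scale height: H = RT/g = 287.1 × 273 / 9.802 = 7996.2 m.
Invert the barometric formula: z = H ln(P₀/P).
P₀/P = 957/746 = 1.2828; ln(1.2828) = 0.24905.
z = 7996.2 × 0.24905 = 1991.5 m.

z ≈ 2000 m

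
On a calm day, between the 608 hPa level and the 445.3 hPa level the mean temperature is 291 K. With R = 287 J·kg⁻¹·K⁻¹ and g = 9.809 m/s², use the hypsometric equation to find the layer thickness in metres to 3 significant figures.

Δz ≈ 2650 m

Hypsometric equation: Δz = (R T̄/g) ln(P₁/P₂).
R T̄/g = 287 × 291 / 9.809 = 8514.3 m.
ln(608/445.3) = ln(1.3654) = 0.31145.
Δz = 8514.3 × 0.31145 = 2651.8 m.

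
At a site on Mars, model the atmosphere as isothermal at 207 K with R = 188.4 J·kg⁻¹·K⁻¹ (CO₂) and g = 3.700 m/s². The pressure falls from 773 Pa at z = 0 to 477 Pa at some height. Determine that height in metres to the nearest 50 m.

z ≈ 5100 m

Scale height: H = RT/g = 188.4 × 207 / 3.700 = 10540 m.
Invert the barometric formula: z = H ln(P₀/P).
P₀/P = 773/477 = 1.6205; ln(1.6205) = 0.48273.
z = 10540 × 0.48273 = 5088.0 m.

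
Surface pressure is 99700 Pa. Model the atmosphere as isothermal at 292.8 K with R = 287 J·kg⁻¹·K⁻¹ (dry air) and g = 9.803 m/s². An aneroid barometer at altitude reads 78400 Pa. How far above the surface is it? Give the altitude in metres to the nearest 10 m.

z ≈ 2060 m

Scale height: H = RT/g = 287 × 292.8 / 9.803 = 8572.2 m.
Invert the barometric formula: z = H ln(P₀/P).
P₀/P = 99700/78400 = 1.2717; ln(1.2717) = 0.24035.
z = 8572.2 × 0.24035 = 2060.3 m.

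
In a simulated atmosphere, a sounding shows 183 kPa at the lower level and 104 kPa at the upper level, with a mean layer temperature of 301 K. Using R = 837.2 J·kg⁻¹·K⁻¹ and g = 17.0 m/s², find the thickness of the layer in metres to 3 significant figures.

Δz ≈ 8380 m

Hypsometric equation: Δz = (R T̄/g) ln(P₁/P₂).
R T̄/g = 837.2 × 301 / 17.0 = 14823 m.
ln(183/104) = ln(1.7596) = 0.56509.
Δz = 14823 × 0.56509 = 8376.3 m.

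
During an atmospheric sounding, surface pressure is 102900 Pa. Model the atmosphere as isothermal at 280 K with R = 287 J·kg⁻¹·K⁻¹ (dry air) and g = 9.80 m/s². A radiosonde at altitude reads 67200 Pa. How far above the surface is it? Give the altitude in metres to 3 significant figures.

Scale height: H = RT/g = 287 × 280 / 9.80 = 8200.0 m.
Invert the barometric formula: z = H ln(P₀/P).
P₀/P = 102900/67200 = 1.5312; ln(1.5312) = 0.42605.
z = 8200.0 × 0.42605 = 3493.6 m.

z ≈ 3490 m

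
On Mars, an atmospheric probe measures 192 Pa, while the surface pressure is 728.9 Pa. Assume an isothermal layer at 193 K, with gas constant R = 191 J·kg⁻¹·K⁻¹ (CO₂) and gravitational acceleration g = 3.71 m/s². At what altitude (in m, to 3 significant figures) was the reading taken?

z ≈ 13300 m

Scale height: H = RT/g = 191 × 193 / 3.71 = 9936.1 m.
Invert the barometric formula: z = H ln(P₀/P).
P₀/P = 728.9/192 = 3.7964; ln(3.7964) = 1.3341.
z = 9936.1 × 1.3341 = 13256 m.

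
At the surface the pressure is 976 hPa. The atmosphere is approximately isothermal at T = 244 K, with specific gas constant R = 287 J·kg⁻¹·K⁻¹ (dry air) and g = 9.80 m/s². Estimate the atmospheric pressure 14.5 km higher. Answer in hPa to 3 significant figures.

Scale height: H = RT/g = 287 × 244 / 9.80 = 7145.7 m.
Barometric formula: P = P₀ exp(−z/H).
z/H = 14500/7145.7 = 2.0292; exp(−2.0292) = 0.13144.
P = 976 × 0.13144 = 128.29 hPa.

P ≈ 128 hPa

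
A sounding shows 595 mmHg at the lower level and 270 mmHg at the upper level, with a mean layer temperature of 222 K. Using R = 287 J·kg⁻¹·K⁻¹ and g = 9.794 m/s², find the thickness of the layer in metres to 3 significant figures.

Δz ≈ 5140 m

Hypsometric equation: Δz = (R T̄/g) ln(P₁/P₂).
R T̄/g = 287 × 222 / 9.794 = 6505.4 m.
ln(595/270) = ln(2.2037) = 0.79014.
Δz = 6505.4 × 0.79014 = 5140.2 m.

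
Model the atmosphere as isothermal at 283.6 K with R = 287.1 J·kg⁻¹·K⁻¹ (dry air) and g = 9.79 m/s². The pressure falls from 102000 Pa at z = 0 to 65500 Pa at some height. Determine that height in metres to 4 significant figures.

z ≈ 3684 m

Scale height: H = RT/g = 287.1 × 283.6 / 9.79 = 8316.8 m.
Invert the barometric formula: z = H ln(P₀/P).
P₀/P = 102000/65500 = 1.5573; ln(1.5573) = 0.44295.
z = 8316.8 × 0.44295 = 3683.9 m.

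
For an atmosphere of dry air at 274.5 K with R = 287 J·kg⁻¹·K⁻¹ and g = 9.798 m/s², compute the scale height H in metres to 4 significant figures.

The scale height of an isothermal atmosphere is H = RT/g.
H = 287 × 274.5 / 9.798 = 78782/9.798 = 8040.6 m.

H ≈ 8041 m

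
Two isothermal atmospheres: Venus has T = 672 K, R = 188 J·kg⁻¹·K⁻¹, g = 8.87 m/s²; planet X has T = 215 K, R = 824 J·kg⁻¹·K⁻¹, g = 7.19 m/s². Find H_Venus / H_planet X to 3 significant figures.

H = RT/g for each body.
H_Venus = 188 × 672 / 8.87 = 14243 m.
H_planet X = 824 × 215 / 7.19 = 24640 m.
H_Venus/H_planet X = 14243/24640 = 0.57804.

H_Venus/H_planet X ≈ 0.578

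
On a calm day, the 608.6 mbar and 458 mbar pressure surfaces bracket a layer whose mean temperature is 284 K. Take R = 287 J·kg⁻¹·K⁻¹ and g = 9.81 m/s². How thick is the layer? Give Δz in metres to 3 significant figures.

Δz ≈ 2360 m

Hypsometric equation: Δz = (R T̄/g) ln(P₁/P₂).
R T̄/g = 287 × 284 / 9.81 = 8308.7 m.
ln(608.6/458) = ln(1.3288) = 0.28428.
Δz = 8308.7 × 0.28428 = 2362.0 m.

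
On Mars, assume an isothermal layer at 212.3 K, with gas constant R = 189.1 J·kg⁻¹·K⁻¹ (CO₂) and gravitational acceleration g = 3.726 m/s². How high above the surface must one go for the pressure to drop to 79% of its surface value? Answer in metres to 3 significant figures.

z ≈ 2540 m

Scale height: H = RT/g = 189.1 × 212.3 / 3.726 = 10775 m.
Set P/P₀ = exp(−z/H) = 0.79, so z = −H ln(0.79).
−ln(0.79) = 0.23572; z = 10775 × 0.23572 = 2539.9 m.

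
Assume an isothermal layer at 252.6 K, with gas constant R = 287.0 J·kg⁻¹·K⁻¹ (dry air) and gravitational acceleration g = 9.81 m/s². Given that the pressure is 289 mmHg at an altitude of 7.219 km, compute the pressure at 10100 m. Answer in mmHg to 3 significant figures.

P ≈ 196 mmHg

Scale height: H = RT/g = 287.0 × 252.6 / 9.81 = 7390.0 m.
Between two levels, P₂ = P₁ exp(−Δz/H) with Δz = z₂ − z₁.
Δz = 10100 − 7219.0 = 2881.0 m; Δz/H = 2881.0/7390.0 = 0.38985.
P₂ = 289 × exp(−0.38985) = 289 × 0.67716 = 195.70 mmHg.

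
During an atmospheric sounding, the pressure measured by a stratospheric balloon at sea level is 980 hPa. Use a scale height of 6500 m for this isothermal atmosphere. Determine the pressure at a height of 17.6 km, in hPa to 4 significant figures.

Barometric formula: P = P₀ exp(−z/H).
z/H = 17600/6500.0 = 2.7077; exp(−2.7077) = 0.066690.
P = 980 × 0.066690 = 65.356 hPa.

P ≈ 65.36 hPa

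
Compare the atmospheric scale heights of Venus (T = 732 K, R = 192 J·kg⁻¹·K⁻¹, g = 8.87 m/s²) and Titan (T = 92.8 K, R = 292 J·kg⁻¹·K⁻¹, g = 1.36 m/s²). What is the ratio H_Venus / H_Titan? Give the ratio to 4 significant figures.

H = RT/g for each body.
H_Venus = 192 × 732 / 8.87 = 15845 m.
H_Titan = 292 × 92.8 / 1.36 = 19925 m.
H_Venus/H_Titan = 15845/19925 = 0.79523.

H_Venus/H_Titan ≈ 0.7952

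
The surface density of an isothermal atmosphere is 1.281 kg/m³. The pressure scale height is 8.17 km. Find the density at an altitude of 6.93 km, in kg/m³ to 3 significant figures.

ρ ≈ 0.548 kg/m³

In an isothermal atmosphere, density decays like pressure: ρ = ρ₀ exp(−z/H).
z/H = 6930.0/8170.0 = 0.84823; exp(−0.84823) = 0.42817.
ρ = 1.281 × 0.42817 = 0.54849 kg/m³.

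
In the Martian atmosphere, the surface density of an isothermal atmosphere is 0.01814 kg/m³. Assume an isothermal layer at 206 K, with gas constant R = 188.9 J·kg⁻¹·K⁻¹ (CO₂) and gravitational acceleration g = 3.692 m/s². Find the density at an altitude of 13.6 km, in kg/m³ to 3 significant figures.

ρ ≈ 0.00499 kg/m³

Scale height: H = RT/g = 188.9 × 206 / 3.692 = 10540 m.
In an isothermal atmosphere, density decays like pressure: ρ = ρ₀ exp(−z/H).
z/H = 13600/10540 = 1.2903; exp(−1.2903) = 0.27519.
ρ = 0.01814 × 0.27519 = 0.0049919 kg/m³.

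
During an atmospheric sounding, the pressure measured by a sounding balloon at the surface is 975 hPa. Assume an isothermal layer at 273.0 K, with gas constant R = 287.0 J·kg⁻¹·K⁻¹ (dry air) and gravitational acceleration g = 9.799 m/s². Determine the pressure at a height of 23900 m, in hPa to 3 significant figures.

Scale height: H = RT/g = 287.0 × 273.0 / 9.799 = 7995.8 m.
Barometric formula: P = P₀ exp(−z/H).
z/H = 23900/7995.8 = 2.9891; exp(−2.9891) = 0.050333.
P = 975 × 0.050333 = 49.075 hPa.

P ≈ 49.1 hPa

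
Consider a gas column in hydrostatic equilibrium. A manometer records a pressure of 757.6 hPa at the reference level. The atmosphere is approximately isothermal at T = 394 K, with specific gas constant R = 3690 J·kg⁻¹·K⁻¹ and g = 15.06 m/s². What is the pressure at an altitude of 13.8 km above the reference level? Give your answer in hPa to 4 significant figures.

Scale height: H = RT/g = 3690 × 394 / 15.06 = 96538 m.
Barometric formula: P = P₀ exp(−z/H).
z/H = 13800/96538 = 0.14295; exp(−0.14295) = 0.86680.
P = 757.6 × 0.86680 = 656.69 hPa.

P ≈ 656.7 hPa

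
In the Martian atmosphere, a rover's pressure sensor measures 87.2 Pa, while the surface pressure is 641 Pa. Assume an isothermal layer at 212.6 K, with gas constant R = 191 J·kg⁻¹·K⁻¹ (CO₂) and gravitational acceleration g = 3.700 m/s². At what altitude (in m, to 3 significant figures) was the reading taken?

z ≈ 21900 m

Scale height: H = RT/g = 191 × 212.6 / 3.700 = 10975 m.
Invert the barometric formula: z = H ln(P₀/P).
P₀/P = 641/87.2 = 7.3509; ln(7.3509) = 1.9948.
z = 10975 × 1.9948 = 21893 m.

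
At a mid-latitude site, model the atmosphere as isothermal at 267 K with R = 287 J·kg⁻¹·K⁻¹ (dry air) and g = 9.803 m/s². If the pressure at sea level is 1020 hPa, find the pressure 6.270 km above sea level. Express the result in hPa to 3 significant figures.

P ≈ 457 hPa

Scale height: H = RT/g = 287 × 267 / 9.803 = 7816.9 m.
Barometric formula: P = P₀ exp(−z/H).
z/H = 6270.0/7816.9 = 0.80211; exp(−0.80211) = 0.44838.
P = 1020 × 0.44838 = 457.35 hPa.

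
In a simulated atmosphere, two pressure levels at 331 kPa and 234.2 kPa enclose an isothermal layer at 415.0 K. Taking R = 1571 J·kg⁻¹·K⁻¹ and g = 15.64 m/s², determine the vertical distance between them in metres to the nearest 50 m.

Δz ≈ 14400 m

Hypsometric equation: Δz = (R T̄/g) ln(P₁/P₂).
R T̄/g = 1571 × 415.0 / 15.64 = 41686 m.
ln(331/234.2) = ln(1.4133) = 0.34593.
Δz = 41686 × 0.34593 = 14420 m.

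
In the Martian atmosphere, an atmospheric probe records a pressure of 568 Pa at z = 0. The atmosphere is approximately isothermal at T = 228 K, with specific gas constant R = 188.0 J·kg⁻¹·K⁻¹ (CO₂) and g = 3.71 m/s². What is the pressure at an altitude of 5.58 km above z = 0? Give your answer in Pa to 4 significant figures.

Scale height: H = RT/g = 188.0 × 228 / 3.71 = 11554 m.
Barometric formula: P = P₀ exp(−z/H).
z/H = 5580.0/11554 = 0.48295; exp(−0.48295) = 0.61696.
P = 568 × 0.61696 = 350.43 Pa.

P ≈ 350.4 Pa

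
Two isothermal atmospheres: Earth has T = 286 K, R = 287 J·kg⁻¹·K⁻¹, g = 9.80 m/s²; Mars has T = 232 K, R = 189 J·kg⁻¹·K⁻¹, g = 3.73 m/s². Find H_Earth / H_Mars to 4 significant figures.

H = RT/g for each body.
H_Earth = 287 × 286 / 9.80 = 8375.7 m.
H_Mars = 189 × 232 / 3.73 = 11755 m.
H_Earth/H_Mars = 8375.7/11755 = 0.71252.

H_Earth/H_Mars ≈ 0.7125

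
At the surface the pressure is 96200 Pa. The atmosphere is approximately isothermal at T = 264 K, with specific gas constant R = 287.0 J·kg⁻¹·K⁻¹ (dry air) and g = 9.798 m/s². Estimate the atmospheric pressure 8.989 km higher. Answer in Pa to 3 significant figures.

Scale height: H = RT/g = 287.0 × 264 / 9.798 = 7733.0 m.
Barometric formula: P = P₀ exp(−z/H).
z/H = 8989.0/7733.0 = 1.1624; exp(−1.1624) = 0.31273.
P = 96200 × 0.31273 = 30085 Pa.

P ≈ 30100 Pa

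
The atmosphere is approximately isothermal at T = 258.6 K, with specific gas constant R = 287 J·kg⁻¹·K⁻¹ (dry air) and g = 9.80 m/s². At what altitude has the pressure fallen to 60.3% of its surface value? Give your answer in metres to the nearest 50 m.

Scale height: H = RT/g = 287 × 258.6 / 9.80 = 7573.3 m.
Set P/P₀ = exp(−z/H) = 0.603, so z = −H ln(0.603).
−ln(0.603) = 0.50584; z = 7573.3 × 0.50584 = 3830.9 m.

z ≈ 3850 m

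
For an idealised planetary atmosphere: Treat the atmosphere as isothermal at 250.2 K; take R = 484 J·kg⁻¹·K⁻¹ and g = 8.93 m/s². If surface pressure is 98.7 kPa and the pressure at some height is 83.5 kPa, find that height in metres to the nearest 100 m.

Scale height: H = RT/g = 484 × 250.2 / 8.93 = 13561 m.
Invert the barometric formula: z = H ln(P₀/P).
P₀/P = 98.7/83.5 = 1.1820; ln(1.1820) = 0.16721.
z = 13561 × 0.16721 = 2267.5 m.

z ≈ 2300 m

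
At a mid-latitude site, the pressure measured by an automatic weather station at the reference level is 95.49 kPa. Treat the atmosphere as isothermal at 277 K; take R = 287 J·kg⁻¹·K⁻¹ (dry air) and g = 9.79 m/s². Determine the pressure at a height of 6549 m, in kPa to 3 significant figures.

Scale height: H = RT/g = 287 × 277 / 9.79 = 8120.4 m.
Barometric formula: P = P₀ exp(−z/H).
z/H = 6549.0/8120.4 = 0.80649; exp(−0.80649) = 0.44642.
P = 95.49 × 0.44642 = 42.629 kPa.

P ≈ 42.6 kPa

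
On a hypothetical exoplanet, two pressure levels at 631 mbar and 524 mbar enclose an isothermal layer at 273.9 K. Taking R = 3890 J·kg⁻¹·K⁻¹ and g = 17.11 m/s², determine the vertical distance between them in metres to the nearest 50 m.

Δz ≈ 11550 m

Hypsometric equation: Δz = (R T̄/g) ln(P₁/P₂).
R T̄/g = 3890 × 273.9 / 17.11 = 62272 m.
ln(631/524) = ln(1.2042) = 0.18582.
Δz = 62272 × 0.18582 = 11571 m.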